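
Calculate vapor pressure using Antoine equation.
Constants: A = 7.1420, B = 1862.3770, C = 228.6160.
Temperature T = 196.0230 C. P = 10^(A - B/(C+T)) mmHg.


C+T = 424.6390
B/(C+T) = 4.3858
log10(P) = 7.1420 - 4.3858 = 2.7562
P = 10^2.7562 = 570.4415 mmHg

570.4415 mmHg


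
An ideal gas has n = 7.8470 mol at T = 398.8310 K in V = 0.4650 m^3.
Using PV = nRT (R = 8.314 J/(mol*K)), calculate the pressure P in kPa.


P = nRT/V = 7.8470 * 8.314 * 398.8310 / 0.4650
= 26019.7177 / 0.4650 = 55956.3821 Pa = 55.9564 kPa

55.9564 kPa


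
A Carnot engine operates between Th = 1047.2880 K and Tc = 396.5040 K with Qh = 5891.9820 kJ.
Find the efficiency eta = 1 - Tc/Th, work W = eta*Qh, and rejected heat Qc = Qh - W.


eta = 1 - 396.5040/1047.2880 = 0.6214
W = 0.6214 * 5891.9820 = 3661.2733 kJ
Qc = 5891.9820 - 3661.2733 = 2230.7087 kJ

eta = 62.1399%, W = 3661.2733 kJ, Qc = 2230.7087 kJ


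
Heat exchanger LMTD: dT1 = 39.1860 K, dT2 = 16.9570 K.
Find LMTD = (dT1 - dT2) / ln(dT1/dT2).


dT1/dT2 = 2.3109
ln(dT1/dT2) = 0.8376
LMTD = 22.2290 / 0.8376 = 26.5377 K

26.5377 K


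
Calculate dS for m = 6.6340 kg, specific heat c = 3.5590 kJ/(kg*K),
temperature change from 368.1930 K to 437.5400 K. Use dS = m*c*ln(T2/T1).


T2/T1 = 1.1883
ln(T2/T1) = 0.1726
dS = 6.6340 * 3.5590 * 0.1726 = 4.0742 kJ/K

4.0742 kJ/K


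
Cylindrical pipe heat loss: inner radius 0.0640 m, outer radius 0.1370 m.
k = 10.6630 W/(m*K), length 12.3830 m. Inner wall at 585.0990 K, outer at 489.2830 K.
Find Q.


dT = 95.8160 K
ln(ro/ri) = 0.7611
Q = 2*pi*10.6630*12.3830*95.8160 / 0.7611 = 104443.8076 W

104443.8076 W


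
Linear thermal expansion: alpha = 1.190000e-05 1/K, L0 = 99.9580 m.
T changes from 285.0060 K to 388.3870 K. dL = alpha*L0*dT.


dT = 103.3810 K
dL = 1.190000e-05 * 99.9580 * 103.3810 = 0.122972 m
L_final = 100.080972 m

dL = 0.122972 m


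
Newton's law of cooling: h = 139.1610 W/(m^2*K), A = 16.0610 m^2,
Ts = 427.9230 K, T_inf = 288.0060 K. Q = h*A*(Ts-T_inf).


dT = 139.9170 K
Q = 139.1610 * 16.0610 * 139.9170 = 312723.5646 W

312723.5646 W


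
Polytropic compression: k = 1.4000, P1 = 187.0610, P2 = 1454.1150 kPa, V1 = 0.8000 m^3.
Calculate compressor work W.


(k-1)/k = 0.2857
(P2/P1)^exp = 1.7966
W = 3.5000 * 187.0610 * 0.8000 * (1.7966 - 1) = 417.2579 kJ

417.2579 kJ


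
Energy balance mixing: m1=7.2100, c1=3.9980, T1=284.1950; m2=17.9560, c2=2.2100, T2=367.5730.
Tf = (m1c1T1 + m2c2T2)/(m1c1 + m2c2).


num = 22778.3968
den = 68.5083
Tf = 332.4909 K

332.4909 K


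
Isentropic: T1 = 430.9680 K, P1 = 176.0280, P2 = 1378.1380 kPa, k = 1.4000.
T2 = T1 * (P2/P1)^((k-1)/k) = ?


(k-1)/k = 0.2857
(P2/P1)^exp = 1.8003
T2 = 430.9680 * 1.8003 = 775.8737 K

775.8737 K


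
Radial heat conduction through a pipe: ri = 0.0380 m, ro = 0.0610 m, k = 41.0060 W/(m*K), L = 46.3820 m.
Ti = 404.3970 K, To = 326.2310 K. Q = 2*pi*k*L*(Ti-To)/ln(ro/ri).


dT = 78.1660 K
ln(ro/ri) = 0.4733
Q = 2*pi*41.0060*46.3820*78.1660 / 0.4733 = 1973646.7034 W

1973646.7034 W


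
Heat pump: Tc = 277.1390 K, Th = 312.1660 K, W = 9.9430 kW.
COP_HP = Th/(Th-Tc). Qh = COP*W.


COP = 312.1660 / 35.0270 = 8.9122
Qh = 8.9122 * 9.9430 = 88.6135 kW

COP = 8.9122, Qh = 88.6135 kW


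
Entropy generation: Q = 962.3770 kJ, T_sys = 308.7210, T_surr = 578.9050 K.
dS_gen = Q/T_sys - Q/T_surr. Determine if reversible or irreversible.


dS_sys = 962.3770/308.7210 = 3.1173 kJ/K
dS_surr = -962.3770/578.9050 = -1.6624 kJ/K
dS_gen = 3.1173 - 1.6624 = 1.4549 kJ/K (irreversible)

dS_gen = 1.4549 kJ/K, irreversible


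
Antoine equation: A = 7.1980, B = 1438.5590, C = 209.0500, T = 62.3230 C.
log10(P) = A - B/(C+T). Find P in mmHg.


C+T = 271.3730
B/(C+T) = 5.3010
log10(P) = 7.1980 - 5.3010 = 1.8970
P = 10^1.8970 = 78.8788 mmHg

78.8788 mmHg


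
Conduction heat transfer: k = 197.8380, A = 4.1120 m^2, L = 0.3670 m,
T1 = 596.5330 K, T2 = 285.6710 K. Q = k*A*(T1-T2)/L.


dT = 310.8620 K
Q = 197.8380 * 4.1120 * 310.8620 / 0.3670 = 689071.6645 W

689071.6645 W


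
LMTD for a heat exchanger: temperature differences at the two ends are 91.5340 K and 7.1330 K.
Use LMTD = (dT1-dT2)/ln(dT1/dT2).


dT1/dT2 = 12.8325
ln(dT1/dT2) = 2.5520
LMTD = 84.4010 / 2.5520 = 33.0728 K

33.0728 K


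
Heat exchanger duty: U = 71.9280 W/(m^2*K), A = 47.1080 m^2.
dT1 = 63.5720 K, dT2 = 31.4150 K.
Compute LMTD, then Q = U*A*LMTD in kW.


LMTD = 45.6200 K
Q = 71.9280 * 47.1080 * 45.6200 = 154578.2135 W = 154.5782 kW

154.5782 kW


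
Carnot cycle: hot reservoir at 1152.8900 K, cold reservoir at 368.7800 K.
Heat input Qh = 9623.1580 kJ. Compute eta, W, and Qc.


eta = 1 - 368.7800/1152.8900 = 0.6801
W = 0.6801 * 9623.1580 = 6544.9561 kJ
Qc = 9623.1580 - 6544.9561 = 3078.2019 kJ

eta = 68.0126%, W = 6544.9561 kJ, Qc = 3078.2019 kJ


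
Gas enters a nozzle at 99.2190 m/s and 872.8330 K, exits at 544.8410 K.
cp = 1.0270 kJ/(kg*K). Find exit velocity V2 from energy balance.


dT = 327.9920 K
2*cp*1000*dT = 673695.5680
V1^2 = 9844.4100
V2 = sqrt(683539.9780) = 826.7648 m/s

826.7648 m/s


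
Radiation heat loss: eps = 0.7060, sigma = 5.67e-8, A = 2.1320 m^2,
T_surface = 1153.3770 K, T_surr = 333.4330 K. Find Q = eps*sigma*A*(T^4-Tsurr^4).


T^4 = 1.7696e+12
Tsurr^4 = 1.2360e+10
Q = 0.7060 * 5.67e-8 * 2.1320 * 1.7573e+12 = 149974.0215 W

149974.0215 W


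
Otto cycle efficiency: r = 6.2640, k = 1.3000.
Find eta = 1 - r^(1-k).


r^(k-1) = 1.7340
eta = 1 - 1/1.7340 = 0.4233 = 42.3307%

42.3307%


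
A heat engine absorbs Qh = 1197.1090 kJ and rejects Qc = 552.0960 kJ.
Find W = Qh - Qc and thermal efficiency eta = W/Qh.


W = 1197.1090 - 552.0960 = 645.0130 kJ
eta = 645.0130 / 1197.1090 = 0.5388 = 53.8809%

W = 645.0130 kJ, eta = 53.8809%


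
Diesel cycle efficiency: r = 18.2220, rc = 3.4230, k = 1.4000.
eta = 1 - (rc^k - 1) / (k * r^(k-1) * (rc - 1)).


r^(k-1) = 3.1933
rc^k = 5.5998
eta = 0.5754 = 57.5365%

57.5365%


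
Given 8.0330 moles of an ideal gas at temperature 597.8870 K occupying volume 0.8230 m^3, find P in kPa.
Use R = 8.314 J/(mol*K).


P = nRT/V = 8.0330 * 8.314 * 597.8870 / 0.8230
= 39930.6976 / 0.8230 = 48518.4661 Pa = 48.5185 kPa

48.5185 kPa


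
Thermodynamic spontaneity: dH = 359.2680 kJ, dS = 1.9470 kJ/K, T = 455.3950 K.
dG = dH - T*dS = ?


T*dS = 455.3950 * 1.9470 = 886.6541 kJ
dG = 359.2680 - 886.6541 = -527.3861 kJ (spontaneous)

dG = -527.3861 kJ, spontaneous


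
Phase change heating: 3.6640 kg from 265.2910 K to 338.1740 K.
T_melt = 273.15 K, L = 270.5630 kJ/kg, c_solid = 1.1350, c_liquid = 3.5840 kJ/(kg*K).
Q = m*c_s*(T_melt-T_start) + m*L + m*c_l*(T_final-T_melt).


Q1 (sensible, solid) = 3.6640 * 1.1350 * 7.8590 = 32.6828 kJ
Q2 (latent) = 3.6640 * 270.5630 = 991.3428 kJ
Q3 (sensible, liquid) = 3.6640 * 3.5840 * 65.0240 = 853.8806 kJ
Q_total = 1877.9062 kJ

1877.9062 kJ


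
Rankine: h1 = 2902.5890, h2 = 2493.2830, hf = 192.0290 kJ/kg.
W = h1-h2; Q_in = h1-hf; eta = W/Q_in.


W = 409.3060 kJ/kg
Q_in = 2710.5600 kJ/kg
eta = 0.1510 = 15.1004%

eta = 15.1004%


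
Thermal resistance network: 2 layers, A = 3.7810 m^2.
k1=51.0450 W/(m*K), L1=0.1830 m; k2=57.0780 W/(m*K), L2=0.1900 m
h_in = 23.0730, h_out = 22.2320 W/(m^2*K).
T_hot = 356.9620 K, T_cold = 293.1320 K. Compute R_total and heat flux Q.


R_conv_in = 1/(23.0730*3.7810) = 0.0115
R_1 = 0.1830/(51.0450*3.7810) = 0.0009
R_2 = 0.1900/(57.0780*3.7810) = 0.0009
R_conv_out = 1/(22.2320*3.7810) = 0.0119
R_total = 0.0252 K/W
Q = 63.8300 / 0.0252 = 2534.1717 W

R_total = 0.0252 K/W, Q = 2534.1717 W


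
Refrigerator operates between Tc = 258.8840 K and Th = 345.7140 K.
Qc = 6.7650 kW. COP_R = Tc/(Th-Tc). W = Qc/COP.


COP = 258.8840 / 86.8300 = 2.9815
W = 6.7650 / 2.9815 = 2.2690 kW

COP = 2.9815, W = 2.2690 kW


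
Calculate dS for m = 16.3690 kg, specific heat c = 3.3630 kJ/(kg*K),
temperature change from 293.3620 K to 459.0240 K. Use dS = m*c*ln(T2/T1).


T2/T1 = 1.5647
ln(T2/T1) = 0.4477
dS = 16.3690 * 3.3630 * 0.4477 = 24.6451 kJ/K

24.6451 kJ/K


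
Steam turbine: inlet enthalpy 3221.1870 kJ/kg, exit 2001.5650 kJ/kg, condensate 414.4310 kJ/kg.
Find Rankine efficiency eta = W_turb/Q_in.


W = 1219.6220 kJ/kg
Q_in = 2806.7560 kJ/kg
eta = 0.4345 = 43.4531%

eta = 43.4531%


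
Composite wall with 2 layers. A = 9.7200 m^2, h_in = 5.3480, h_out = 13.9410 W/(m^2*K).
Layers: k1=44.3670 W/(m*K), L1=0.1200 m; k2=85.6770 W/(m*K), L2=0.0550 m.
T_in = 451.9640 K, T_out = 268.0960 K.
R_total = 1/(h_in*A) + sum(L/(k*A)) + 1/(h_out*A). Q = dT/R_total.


R_conv_in = 1/(5.3480*9.7200) = 0.0192
R_1 = 0.1200/(44.3670*9.7200) = 0.0003
R_2 = 0.0550/(85.6770*9.7200) = 6.6044e-05
R_conv_out = 1/(13.9410*9.7200) = 0.0074
R_total = 0.0270 K/W
Q = 183.8680 / 0.0270 = 6819.7144 W

R_total = 0.0270 K/W, Q = 6819.7144 W


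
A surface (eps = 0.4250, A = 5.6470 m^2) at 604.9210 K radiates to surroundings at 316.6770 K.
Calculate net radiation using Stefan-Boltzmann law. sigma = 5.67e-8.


T^4 = 1.3390e+11
Tsurr^4 = 1.0057e+10
Q = 0.4250 * 5.67e-8 * 5.6470 * 1.2385e+11 = 16852.9776 W

16852.9776 W


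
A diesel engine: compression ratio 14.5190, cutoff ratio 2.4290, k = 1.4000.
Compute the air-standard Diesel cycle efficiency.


r^(k-1) = 2.9159
rc^k = 3.4642
eta = 0.5776 = 57.7589%

57.7589%


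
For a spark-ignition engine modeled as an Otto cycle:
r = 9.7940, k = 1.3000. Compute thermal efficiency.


r^(k-1) = 1.9828
eta = 1 - 1/1.9828 = 0.4957 = 49.5673%

49.5673%


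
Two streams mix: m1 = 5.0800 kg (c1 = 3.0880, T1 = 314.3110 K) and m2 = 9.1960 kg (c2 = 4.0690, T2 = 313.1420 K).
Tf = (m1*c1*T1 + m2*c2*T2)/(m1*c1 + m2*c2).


num = 16647.9207
den = 53.1056
Tf = 313.4873 K

313.4873 K


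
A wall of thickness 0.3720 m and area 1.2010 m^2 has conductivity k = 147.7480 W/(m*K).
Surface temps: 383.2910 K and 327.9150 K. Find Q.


dT = 55.3760 K
Q = 147.7480 * 1.2010 * 55.3760 / 0.3720 = 26414.5527 W

26414.5527 W


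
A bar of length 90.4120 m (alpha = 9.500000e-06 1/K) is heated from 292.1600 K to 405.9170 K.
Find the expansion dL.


dT = 113.7570 K
dL = 9.500000e-06 * 90.4120 * 113.7570 = 0.097707 m
L_final = 90.509707 m

dL = 0.097707 m


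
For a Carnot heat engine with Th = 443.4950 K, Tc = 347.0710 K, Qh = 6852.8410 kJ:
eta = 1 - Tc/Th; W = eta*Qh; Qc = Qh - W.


eta = 1 - 347.0710/443.4950 = 0.2174
W = 0.2174 * 6852.8410 = 1489.9341 kJ
Qc = 6852.8410 - 1489.9341 = 5362.9069 kJ

eta = 21.7418%, W = 1489.9341 kJ, Qc = 5362.9069 kJ


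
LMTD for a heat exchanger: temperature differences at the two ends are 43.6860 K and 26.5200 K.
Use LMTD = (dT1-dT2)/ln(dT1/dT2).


dT1/dT2 = 1.6473
ln(dT1/dT2) = 0.4991
LMTD = 17.1660 / 0.4991 = 34.3919 K

34.3919 K


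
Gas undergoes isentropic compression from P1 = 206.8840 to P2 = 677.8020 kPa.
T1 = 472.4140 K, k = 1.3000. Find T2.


(k-1)/k = 0.2308
(P2/P1)^exp = 1.3150
T2 = 472.4140 * 1.3150 = 621.2346 K

621.2346 K


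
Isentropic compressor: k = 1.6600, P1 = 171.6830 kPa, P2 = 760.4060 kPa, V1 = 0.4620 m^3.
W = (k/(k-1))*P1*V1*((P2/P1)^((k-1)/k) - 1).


(k-1)/k = 0.3976
(P2/P1)^exp = 1.8070
W = 2.5152 * 171.6830 * 0.4620 * (1.8070 - 1) = 161.0027 kJ

161.0027 kJ


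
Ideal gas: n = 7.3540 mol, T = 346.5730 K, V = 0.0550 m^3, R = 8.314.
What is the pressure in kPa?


P = nRT/V = 7.3540 * 8.314 * 346.5730 / 0.0550
= 21189.8739 / 0.0550 = 385270.4338 Pa = 385.2704 kPa

385.2704 kPa


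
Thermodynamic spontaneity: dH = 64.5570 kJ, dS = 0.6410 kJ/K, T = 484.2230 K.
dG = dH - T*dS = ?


T*dS = 484.2230 * 0.6410 = 310.3869 kJ
dG = 64.5570 - 310.3869 = -245.8299 kJ (spontaneous)

dG = -245.8299 kJ, spontaneous


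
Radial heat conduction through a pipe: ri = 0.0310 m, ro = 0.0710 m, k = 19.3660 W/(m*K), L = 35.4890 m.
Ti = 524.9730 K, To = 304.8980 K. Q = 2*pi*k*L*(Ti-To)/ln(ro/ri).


dT = 220.0750 K
ln(ro/ri) = 0.8287
Q = 2*pi*19.3660*35.4890*220.0750 / 0.8287 = 1146808.1475 W

1146808.1475 W


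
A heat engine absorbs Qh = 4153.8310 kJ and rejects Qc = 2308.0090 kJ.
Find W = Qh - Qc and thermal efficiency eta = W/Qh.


W = 4153.8310 - 2308.0090 = 1845.8220 kJ
eta = 1845.8220 / 4153.8310 = 0.4444 = 44.4366%

W = 1845.8220 kJ, eta = 44.4366%


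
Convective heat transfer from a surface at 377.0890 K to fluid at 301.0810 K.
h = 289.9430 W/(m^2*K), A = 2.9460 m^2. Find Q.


dT = 76.0080 K
Q = 289.9430 * 2.9460 * 76.0080 = 64923.9113 W

64923.9113 W


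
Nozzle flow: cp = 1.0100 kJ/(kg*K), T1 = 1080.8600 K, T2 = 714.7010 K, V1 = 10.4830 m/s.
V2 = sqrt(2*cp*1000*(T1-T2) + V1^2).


dT = 366.1590 K
2*cp*1000*dT = 739641.1800
V1^2 = 109.8933
V2 = sqrt(739751.0733) = 860.0878 m/s

860.0878 m/s


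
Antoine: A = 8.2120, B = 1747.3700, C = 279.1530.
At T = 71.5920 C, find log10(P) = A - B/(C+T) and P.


C+T = 350.7450
B/(C+T) = 4.9819
log10(P) = 8.2120 - 4.9819 = 3.2301
P = 10^3.2301 = 1698.7074 mmHg

1698.7074 mmHg


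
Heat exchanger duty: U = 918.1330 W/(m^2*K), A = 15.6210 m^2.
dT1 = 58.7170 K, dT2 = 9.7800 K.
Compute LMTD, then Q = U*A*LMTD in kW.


LMTD = 27.3027 K
Q = 918.1330 * 15.6210 * 27.3027 = 391578.9215 W = 391.5789 kW

391.5789 kW


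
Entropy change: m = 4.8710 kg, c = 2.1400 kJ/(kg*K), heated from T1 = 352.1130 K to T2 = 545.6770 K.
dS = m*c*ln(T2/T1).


T2/T1 = 1.5497
ln(T2/T1) = 0.4381
dS = 4.8710 * 2.1400 * 0.4381 = 4.5665 kJ/K

4.5665 kJ/K


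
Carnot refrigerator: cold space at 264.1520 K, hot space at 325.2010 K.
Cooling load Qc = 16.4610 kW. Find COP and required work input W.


COP = 264.1520 / 61.0490 = 4.3269
W = 16.4610 / 4.3269 = 3.8044 kW

COP = 4.3269, W = 3.8044 kW


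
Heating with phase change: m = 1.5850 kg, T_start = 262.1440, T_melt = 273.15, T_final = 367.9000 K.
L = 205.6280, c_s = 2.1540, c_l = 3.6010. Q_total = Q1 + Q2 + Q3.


Q1 (sensible, solid) = 1.5850 * 2.1540 * 11.0060 = 37.5755 kJ
Q2 (latent) = 1.5850 * 205.6280 = 325.9204 kJ
Q3 (sensible, liquid) = 1.5850 * 3.6010 * 94.7500 = 540.7937 kJ
Q_total = 904.2895 kJ

904.2895 kJ


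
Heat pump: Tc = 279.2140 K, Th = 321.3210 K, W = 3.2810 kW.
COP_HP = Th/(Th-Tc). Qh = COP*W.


COP = 321.3210 / 42.1070 = 7.6311
Qh = 7.6311 * 3.2810 = 25.0375 kW

COP = 7.6311, Qh = 25.0375 kW


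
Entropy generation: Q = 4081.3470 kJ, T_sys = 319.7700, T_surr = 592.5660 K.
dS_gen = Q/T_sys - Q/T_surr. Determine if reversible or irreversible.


dS_sys = 4081.3470/319.7700 = 12.7634 kJ/K
dS_surr = -4081.3470/592.5660 = -6.8876 kJ/K
dS_gen = 12.7634 - 6.8876 = 5.8758 kJ/K (irreversible)

dS_gen = 5.8758 kJ/K, irreversible


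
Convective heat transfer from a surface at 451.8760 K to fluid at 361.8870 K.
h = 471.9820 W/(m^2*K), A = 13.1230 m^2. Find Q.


dT = 89.9890 K
Q = 471.9820 * 13.1230 * 89.9890 = 557375.6487 W

557375.6487 W


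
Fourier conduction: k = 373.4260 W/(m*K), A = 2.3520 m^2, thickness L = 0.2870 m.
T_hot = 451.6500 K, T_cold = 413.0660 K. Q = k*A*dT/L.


dT = 38.5840 K
Q = 373.4260 * 2.3520 * 38.5840 / 0.2870 = 118077.5198 W

118077.5198 W


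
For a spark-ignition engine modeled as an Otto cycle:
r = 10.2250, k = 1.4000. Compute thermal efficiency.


r^(k-1) = 2.5343
eta = 1 - 1/2.5343 = 0.6054 = 60.5420%

60.5420%


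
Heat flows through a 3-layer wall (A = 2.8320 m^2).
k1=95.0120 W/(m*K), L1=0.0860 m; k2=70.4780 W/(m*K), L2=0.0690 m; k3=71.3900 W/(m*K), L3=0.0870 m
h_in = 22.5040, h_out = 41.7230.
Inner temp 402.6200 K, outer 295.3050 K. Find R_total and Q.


R_conv_in = 1/(22.5040*2.8320) = 0.0157
R_1 = 0.0860/(95.0120*2.8320) = 0.0003
R_2 = 0.0690/(70.4780*2.8320) = 0.0003
R_3 = 0.0870/(71.3900*2.8320) = 0.0004
R_conv_out = 1/(41.7230*2.8320) = 0.0085
R_total = 0.0252 K/W
Q = 107.3150 / 0.0252 = 4250.1599 W

R_total = 0.0252 K/W, Q = 4250.1599 W


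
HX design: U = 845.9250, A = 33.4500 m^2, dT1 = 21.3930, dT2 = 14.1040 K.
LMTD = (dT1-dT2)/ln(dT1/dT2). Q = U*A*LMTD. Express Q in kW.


LMTD = 17.4962 K
Q = 845.9250 * 33.4500 * 17.4962 = 495075.1414 W = 495.0751 kW

495.0751 kW


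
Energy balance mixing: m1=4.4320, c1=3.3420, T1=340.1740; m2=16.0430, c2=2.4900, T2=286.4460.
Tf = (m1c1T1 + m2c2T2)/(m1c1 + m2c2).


num = 16481.2486
den = 54.7588
Tf = 300.9789 K

300.9789 K


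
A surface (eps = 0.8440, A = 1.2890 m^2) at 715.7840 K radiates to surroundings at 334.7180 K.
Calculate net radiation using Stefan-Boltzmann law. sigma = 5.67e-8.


T^4 = 2.6250e+11
Tsurr^4 = 1.2552e+10
Q = 0.8440 * 5.67e-8 * 1.2890 * 2.4995e+11 = 15417.9449 W

15417.9449 W


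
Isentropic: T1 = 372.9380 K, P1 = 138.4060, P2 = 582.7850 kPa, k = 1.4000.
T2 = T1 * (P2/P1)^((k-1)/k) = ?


(k-1)/k = 0.2857
(P2/P1)^exp = 1.5079
T2 = 372.9380 * 1.5079 = 562.3715 K

562.3715 K


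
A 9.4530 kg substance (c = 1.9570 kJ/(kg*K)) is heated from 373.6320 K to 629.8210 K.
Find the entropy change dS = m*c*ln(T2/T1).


T2/T1 = 1.6857
ln(T2/T1) = 0.5222
dS = 9.4530 * 1.9570 * 0.5222 = 9.6598 kJ/K

9.6598 kJ/K


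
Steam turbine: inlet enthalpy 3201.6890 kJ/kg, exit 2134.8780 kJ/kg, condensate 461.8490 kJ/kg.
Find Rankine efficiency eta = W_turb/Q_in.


W = 1066.8110 kJ/kg
Q_in = 2739.8400 kJ/kg
eta = 0.3894 = 38.9370%

eta = 38.9370%


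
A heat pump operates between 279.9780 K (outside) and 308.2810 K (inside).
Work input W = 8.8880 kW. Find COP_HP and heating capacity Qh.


COP = 308.2810 / 28.3030 = 10.8922
Qh = 10.8922 * 8.8880 = 96.8096 kW

COP = 10.8922, Qh = 96.8096 kW


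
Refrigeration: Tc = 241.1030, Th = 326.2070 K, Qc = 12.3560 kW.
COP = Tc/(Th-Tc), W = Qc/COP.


COP = 241.1030 / 85.1040 = 2.8330
W = 12.3560 / 2.8330 = 4.3614 kW

COP = 2.8330, W = 4.3614 kW


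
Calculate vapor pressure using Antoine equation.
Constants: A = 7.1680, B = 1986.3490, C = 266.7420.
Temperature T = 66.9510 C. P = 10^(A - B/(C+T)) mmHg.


C+T = 333.6930
B/(C+T) = 5.9526
log10(P) = 7.1680 - 5.9526 = 1.2154
P = 10^1.2154 = 16.4201 mmHg

16.4201 mmHg


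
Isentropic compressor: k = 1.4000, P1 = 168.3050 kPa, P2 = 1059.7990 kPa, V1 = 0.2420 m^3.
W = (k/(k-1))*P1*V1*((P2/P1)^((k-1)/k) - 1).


(k-1)/k = 0.2857
(P2/P1)^exp = 1.6917
W = 3.5000 * 168.3050 * 0.2420 * (1.6917 - 1) = 98.6040 kJ

98.6040 kJ


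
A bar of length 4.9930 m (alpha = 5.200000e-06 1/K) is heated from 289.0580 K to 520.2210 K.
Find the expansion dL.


dT = 231.1630 K
dL = 5.200000e-06 * 4.9930 * 231.1630 = 0.006002 m
L_final = 4.999002 m

dL = 0.006002 m


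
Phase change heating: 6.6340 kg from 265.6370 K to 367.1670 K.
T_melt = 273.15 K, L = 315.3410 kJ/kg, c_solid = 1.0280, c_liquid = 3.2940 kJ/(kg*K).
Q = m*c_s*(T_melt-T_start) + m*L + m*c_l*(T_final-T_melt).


Q1 (sensible, solid) = 6.6340 * 1.0280 * 7.5130 = 51.2368 kJ
Q2 (latent) = 6.6340 * 315.3410 = 2091.9722 kJ
Q3 (sensible, liquid) = 6.6340 * 3.2940 * 94.0170 = 2054.4967 kJ
Q_total = 4197.7057 kJ

4197.7057 kJ


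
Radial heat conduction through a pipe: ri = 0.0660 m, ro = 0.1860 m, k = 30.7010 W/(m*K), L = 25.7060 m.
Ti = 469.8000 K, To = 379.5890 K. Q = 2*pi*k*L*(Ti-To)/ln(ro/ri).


dT = 90.2110 K
ln(ro/ri) = 1.0361
Q = 2*pi*30.7010*25.7060*90.2110 / 1.0361 = 431745.7772 W

431745.7772 W


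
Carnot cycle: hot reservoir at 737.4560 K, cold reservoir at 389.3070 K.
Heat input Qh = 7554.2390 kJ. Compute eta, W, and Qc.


eta = 1 - 389.3070/737.4560 = 0.4721
W = 0.4721 * 7554.2390 = 3566.3155 kJ
Qc = 7554.2390 - 3566.3155 = 3987.9235 kJ

eta = 47.2095%, W = 3566.3155 kJ, Qc = 3987.9235 kJ


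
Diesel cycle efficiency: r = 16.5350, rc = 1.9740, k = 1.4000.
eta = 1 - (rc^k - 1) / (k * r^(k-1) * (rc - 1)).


r^(k-1) = 3.0716
rc^k = 2.5911
eta = 0.6201 = 62.0115%

62.0115%


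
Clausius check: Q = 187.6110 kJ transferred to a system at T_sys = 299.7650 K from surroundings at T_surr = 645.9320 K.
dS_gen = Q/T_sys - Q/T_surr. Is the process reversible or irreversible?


dS_sys = 187.6110/299.7650 = 0.6259 kJ/K
dS_surr = -187.6110/645.9320 = -0.2905 kJ/K
dS_gen = 0.6259 - 0.2905 = 0.3354 kJ/K (irreversible)

dS_gen = 0.3354 kJ/K, irreversible


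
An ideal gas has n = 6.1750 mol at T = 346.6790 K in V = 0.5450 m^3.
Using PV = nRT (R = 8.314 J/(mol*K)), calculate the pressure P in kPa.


P = nRT/V = 6.1750 * 8.314 * 346.6790 / 0.5450
= 17798.1358 / 0.5450 = 32657.1300 Pa = 32.6571 kPa

32.6571 kPa


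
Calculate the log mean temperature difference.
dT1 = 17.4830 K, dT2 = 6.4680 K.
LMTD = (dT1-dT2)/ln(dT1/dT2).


dT1/dT2 = 2.7030
ln(dT1/dT2) = 0.9944
LMTD = 11.0150 / 0.9944 = 11.0775 K

11.0775 K


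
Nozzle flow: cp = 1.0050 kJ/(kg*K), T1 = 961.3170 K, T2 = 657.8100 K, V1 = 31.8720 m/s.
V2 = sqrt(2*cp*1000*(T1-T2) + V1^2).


dT = 303.5070 K
2*cp*1000*dT = 610049.0700
V1^2 = 1015.8244
V2 = sqrt(611064.8944) = 781.7064 m/s

781.7064 m/s


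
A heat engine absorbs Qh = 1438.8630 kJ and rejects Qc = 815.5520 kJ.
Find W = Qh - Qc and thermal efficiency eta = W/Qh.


W = 1438.8630 - 815.5520 = 623.3110 kJ
eta = 623.3110 / 1438.8630 = 0.4332 = 43.3197%

W = 623.3110 kJ, eta = 43.3197%


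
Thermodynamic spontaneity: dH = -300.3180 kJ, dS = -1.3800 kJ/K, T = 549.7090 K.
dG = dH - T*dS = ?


T*dS = 549.7090 * -1.3800 = -758.5984 kJ
dG = -300.3180 + 758.5984 = 458.2804 kJ (non-spontaneous)

dG = 458.2804 kJ, non-spontaneous


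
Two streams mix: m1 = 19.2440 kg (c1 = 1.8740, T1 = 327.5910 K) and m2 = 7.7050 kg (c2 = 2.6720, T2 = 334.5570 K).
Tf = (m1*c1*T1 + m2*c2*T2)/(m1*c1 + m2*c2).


num = 18701.7773
den = 56.6510
Tf = 330.1225 K

330.1225 K


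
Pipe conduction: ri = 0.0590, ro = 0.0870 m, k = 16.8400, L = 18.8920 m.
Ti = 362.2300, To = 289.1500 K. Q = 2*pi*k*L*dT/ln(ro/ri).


dT = 73.0800 K
ln(ro/ri) = 0.3884
Q = 2*pi*16.8400*18.8920*73.0800 / 0.3884 = 376142.1490 W

376142.1490 W


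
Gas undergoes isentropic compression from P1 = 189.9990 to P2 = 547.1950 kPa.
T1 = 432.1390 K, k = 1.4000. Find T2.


(k-1)/k = 0.2857
(P2/P1)^exp = 1.3529
T2 = 432.1390 * 1.3529 = 584.6258 K

584.6258 K


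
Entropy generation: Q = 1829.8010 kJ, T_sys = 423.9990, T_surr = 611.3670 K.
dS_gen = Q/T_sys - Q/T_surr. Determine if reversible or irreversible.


dS_sys = 1829.8010/423.9990 = 4.3156 kJ/K
dS_surr = -1829.8010/611.3670 = -2.9930 kJ/K
dS_gen = 4.3156 - 2.9930 = 1.3226 kJ/K (irreversible)

dS_gen = 1.3226 kJ/K, irreversible


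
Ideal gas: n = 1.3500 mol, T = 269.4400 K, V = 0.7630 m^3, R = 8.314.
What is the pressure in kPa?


P = nRT/V = 1.3500 * 8.314 * 269.4400 / 0.7630
= 3024.1676 / 0.7630 = 3963.5224 Pa = 3.9635 kPa

3.9635 kPa


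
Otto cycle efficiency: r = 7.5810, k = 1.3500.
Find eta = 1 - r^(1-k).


r^(k-1) = 2.0319
eta = 1 - 1/2.0319 = 0.5079 = 50.7852%

50.7852%


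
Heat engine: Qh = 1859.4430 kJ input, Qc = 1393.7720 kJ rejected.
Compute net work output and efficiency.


W = 1859.4430 - 1393.7720 = 465.6710 kJ
eta = 465.6710 / 1859.4430 = 0.2504 = 25.0436%

W = 465.6710 kJ, eta = 25.0436%


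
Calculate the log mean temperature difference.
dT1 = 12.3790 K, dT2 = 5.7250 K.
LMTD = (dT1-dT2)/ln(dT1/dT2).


dT1/dT2 = 2.1623
ln(dT1/dT2) = 0.7712
LMTD = 6.6540 / 0.7712 = 8.6286 K

8.6286 K


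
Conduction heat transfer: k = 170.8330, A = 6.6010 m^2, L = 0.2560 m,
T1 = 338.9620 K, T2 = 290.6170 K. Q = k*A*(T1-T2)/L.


dT = 48.3450 K
Q = 170.8330 * 6.6010 * 48.3450 / 0.2560 = 212957.5784 W

212957.5784 W


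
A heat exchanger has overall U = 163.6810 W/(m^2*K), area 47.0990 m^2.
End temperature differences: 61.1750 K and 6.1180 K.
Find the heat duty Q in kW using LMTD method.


LMTD = 23.9118 K
Q = 163.6810 * 47.0990 * 23.9118 = 184341.1218 W = 184.3411 kW

184.3411 kW


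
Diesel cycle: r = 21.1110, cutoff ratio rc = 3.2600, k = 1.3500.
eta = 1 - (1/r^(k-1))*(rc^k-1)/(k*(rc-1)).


r^(k-1) = 2.9079
rc^k = 4.9300
eta = 0.5570 = 55.7036%

55.7036%


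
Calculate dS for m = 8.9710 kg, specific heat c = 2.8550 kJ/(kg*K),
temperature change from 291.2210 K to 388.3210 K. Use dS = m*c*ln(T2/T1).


T2/T1 = 1.3334
ln(T2/T1) = 0.2877
dS = 8.9710 * 2.8550 * 0.2877 = 7.3699 kJ/K

7.3699 kJ/K


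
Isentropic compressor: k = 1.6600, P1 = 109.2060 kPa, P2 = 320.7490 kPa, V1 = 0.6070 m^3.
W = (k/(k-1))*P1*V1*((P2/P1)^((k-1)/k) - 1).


(k-1)/k = 0.3976
(P2/P1)^exp = 1.5348
W = 2.5152 * 109.2060 * 0.6070 * (1.5348 - 1) = 89.1573 kJ

89.1573 kJ


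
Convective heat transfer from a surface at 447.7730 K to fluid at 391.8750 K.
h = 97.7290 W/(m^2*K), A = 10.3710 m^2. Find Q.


dT = 55.8980 K
Q = 97.7290 * 10.3710 * 55.8980 = 56655.2759 W

56655.2759 W


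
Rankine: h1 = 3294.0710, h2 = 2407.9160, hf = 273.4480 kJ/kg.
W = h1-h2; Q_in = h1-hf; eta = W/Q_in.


W = 886.1550 kJ/kg
Q_in = 3020.6230 kJ/kg
eta = 0.2934 = 29.3368%

eta = 29.3368%


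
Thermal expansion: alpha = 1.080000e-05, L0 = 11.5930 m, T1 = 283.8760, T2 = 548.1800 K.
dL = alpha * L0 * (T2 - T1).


dT = 264.3040 K
dL = 1.080000e-05 * 11.5930 * 264.3040 = 0.033092 m
L_final = 11.626092 m

dL = 0.033092 m


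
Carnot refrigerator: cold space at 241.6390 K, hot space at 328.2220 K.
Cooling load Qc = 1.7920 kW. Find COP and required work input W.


COP = 241.6390 / 86.5830 = 2.7908
W = 1.7920 / 2.7908 = 0.6421 kW

COP = 2.7908, W = 0.6421 kW


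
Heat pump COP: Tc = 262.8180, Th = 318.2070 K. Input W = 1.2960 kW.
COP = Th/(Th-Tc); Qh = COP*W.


COP = 318.2070 / 55.3890 = 5.7449
Qh = 5.7449 * 1.2960 = 7.4455 kW

COP = 5.7449, Qh = 7.4455 kW


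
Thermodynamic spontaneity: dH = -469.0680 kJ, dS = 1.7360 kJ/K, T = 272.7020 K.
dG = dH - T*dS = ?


T*dS = 272.7020 * 1.7360 = 473.4107 kJ
dG = -469.0680 - 473.4107 = -942.4787 kJ (spontaneous)

dG = -942.4787 kJ, spontaneous


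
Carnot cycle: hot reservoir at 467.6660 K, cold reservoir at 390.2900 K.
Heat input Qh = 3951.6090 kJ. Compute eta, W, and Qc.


eta = 1 - 390.2900/467.6660 = 0.1655
W = 0.1655 * 3951.6090 = 653.7993 kJ
Qc = 3951.6090 - 653.7993 = 3297.8097 kJ

eta = 16.5451%, W = 653.7993 kJ, Qc = 3297.8097 kJ


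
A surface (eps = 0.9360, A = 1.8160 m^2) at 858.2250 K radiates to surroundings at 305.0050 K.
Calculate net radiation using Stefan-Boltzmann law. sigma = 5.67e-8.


T^4 = 5.4251e+11
Tsurr^4 = 8.6542e+09
Q = 0.9360 * 5.67e-8 * 1.8160 * 5.3385e+11 = 51451.2049 W

51451.2049 W


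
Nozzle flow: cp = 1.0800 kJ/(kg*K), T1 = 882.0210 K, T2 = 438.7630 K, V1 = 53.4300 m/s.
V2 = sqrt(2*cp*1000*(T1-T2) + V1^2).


dT = 443.2580 K
2*cp*1000*dT = 957437.2800
V1^2 = 2854.7649
V2 = sqrt(960292.0449) = 979.9449 m/s

979.9449 m/s


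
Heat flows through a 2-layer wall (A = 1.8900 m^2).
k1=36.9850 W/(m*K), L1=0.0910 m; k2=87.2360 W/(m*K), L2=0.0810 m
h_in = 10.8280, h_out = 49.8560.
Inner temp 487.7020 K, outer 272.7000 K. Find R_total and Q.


R_conv_in = 1/(10.8280*1.8900) = 0.0489
R_1 = 0.0910/(36.9850*1.8900) = 0.0013
R_2 = 0.0810/(87.2360*1.8900) = 0.0005
R_conv_out = 1/(49.8560*1.8900) = 0.0106
R_total = 0.0613 K/W
Q = 215.0020 / 0.0613 = 3509.1031 W

R_total = 0.0613 K/W, Q = 3509.1031 W


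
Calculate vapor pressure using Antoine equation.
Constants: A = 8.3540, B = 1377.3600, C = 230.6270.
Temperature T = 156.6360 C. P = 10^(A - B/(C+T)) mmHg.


C+T = 387.2630
B/(C+T) = 3.5567
log10(P) = 8.3540 - 3.5567 = 4.7973
P = 10^4.7973 = 62711.5140 mmHg

62711.5140 mmHg


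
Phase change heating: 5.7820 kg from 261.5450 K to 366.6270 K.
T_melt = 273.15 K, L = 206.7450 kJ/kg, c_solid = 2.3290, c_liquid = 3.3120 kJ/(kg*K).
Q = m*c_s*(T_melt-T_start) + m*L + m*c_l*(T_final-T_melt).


Q1 (sensible, solid) = 5.7820 * 2.3290 * 11.6050 = 156.2762 kJ
Q2 (latent) = 5.7820 * 206.7450 = 1195.3996 kJ
Q3 (sensible, liquid) = 5.7820 * 3.3120 * 93.4770 = 1790.0831 kJ
Q_total = 3141.7588 kJ

3141.7588 kJ


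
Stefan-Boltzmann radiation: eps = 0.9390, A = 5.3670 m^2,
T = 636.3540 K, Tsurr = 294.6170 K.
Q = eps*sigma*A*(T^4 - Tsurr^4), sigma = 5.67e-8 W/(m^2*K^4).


T^4 = 1.6398e+11
Tsurr^4 = 7.5341e+09
Q = 0.9390 * 5.67e-8 * 5.3670 * 1.5645e+11 = 44704.2564 W

44704.2564 W


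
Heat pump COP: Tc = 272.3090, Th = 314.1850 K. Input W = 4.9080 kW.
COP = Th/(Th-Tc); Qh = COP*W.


COP = 314.1850 / 41.8760 = 7.5027
Qh = 7.5027 * 4.9080 = 36.8235 kW

COP = 7.5027, Qh = 36.8235 kW


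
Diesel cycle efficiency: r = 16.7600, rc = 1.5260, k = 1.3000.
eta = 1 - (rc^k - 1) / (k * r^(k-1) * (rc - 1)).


r^(k-1) = 2.3296
rc^k = 1.7323
eta = 0.5403 = 54.0302%

54.0302%


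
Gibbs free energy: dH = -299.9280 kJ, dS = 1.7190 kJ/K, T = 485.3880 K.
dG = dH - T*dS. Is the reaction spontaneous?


T*dS = 485.3880 * 1.7190 = 834.3820 kJ
dG = -299.9280 - 834.3820 = -1134.3100 kJ (spontaneous)

dG = -1134.3100 kJ, spontaneous


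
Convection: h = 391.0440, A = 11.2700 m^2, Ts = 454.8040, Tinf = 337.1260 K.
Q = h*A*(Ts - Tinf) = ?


dT = 117.6780 K
Q = 391.0440 * 11.2700 * 117.6780 = 518614.6986 W

518614.6986 W


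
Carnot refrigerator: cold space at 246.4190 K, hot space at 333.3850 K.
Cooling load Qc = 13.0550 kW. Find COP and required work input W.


COP = 246.4190 / 86.9660 = 2.8335
W = 13.0550 / 2.8335 = 4.6074 kW

COP = 2.8335, W = 4.6074 kW


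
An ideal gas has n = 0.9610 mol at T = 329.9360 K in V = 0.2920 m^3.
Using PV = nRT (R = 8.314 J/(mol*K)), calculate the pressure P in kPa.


P = nRT/V = 0.9610 * 8.314 * 329.9360 / 0.2920
= 2636.1075 / 0.2920 = 9027.7653 Pa = 9.0278 kPa

9.0278 kPa


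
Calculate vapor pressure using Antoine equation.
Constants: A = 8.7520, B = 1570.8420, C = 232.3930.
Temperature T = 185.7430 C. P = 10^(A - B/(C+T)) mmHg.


C+T = 418.1360
B/(C+T) = 3.7568
log10(P) = 8.7520 - 3.7568 = 4.9952
P = 10^4.9952 = 98907.0125 mmHg

98907.0125 mmHg


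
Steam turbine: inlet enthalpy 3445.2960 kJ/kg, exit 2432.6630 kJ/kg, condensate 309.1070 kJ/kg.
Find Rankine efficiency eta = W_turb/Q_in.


W = 1012.6330 kJ/kg
Q_in = 3136.1890 kJ/kg
eta = 0.3229 = 32.2886%

eta = 32.2886%


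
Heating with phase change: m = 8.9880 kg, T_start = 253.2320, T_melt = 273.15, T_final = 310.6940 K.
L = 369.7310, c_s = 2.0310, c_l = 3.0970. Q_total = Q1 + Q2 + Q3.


Q1 (sensible, solid) = 8.9880 * 2.0310 * 19.9180 = 363.5957 kJ
Q2 (latent) = 8.9880 * 369.7310 = 3323.1422 kJ
Q3 (sensible, liquid) = 8.9880 * 3.0970 * 37.5440 = 1045.0686 kJ
Q_total = 4731.8065 kJ

4731.8065 kJ


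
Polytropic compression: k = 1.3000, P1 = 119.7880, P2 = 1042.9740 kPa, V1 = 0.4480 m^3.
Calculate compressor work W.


(k-1)/k = 0.2308
(P2/P1)^exp = 1.6477
W = 4.3333 * 119.7880 * 0.4480 * (1.6477 - 1) = 150.6328 kJ

150.6328 kJ


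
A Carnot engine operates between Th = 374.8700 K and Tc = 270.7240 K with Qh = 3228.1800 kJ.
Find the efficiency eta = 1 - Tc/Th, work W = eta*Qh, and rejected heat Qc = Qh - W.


eta = 1 - 270.7240/374.8700 = 0.2778
W = 0.2778 * 3228.1800 = 896.8497 kJ
Qc = 3228.1800 - 896.8497 = 2331.3303 kJ

eta = 27.7819%, W = 896.8497 kJ, Qc = 2331.3303 kJ


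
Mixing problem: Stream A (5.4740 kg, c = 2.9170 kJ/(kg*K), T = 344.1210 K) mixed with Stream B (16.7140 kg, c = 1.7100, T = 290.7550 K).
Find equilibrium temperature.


num = 13804.8576
den = 44.5486
Tf = 309.8831 K

309.8831 K


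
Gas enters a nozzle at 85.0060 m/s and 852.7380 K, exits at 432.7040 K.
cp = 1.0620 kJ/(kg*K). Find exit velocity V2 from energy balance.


dT = 420.0340 K
2*cp*1000*dT = 892152.2160
V1^2 = 7226.0200
V2 = sqrt(899378.2360) = 948.3555 m/s

948.3555 m/s


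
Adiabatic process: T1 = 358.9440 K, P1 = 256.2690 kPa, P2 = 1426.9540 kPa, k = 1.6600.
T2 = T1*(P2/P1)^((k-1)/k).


(k-1)/k = 0.3976
(P2/P1)^exp = 1.9792
T2 = 358.9440 * 1.9792 = 710.4203 K

710.4203 K


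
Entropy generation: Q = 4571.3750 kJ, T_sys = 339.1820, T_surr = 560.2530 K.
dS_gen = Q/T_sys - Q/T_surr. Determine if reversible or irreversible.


dS_sys = 4571.3750/339.1820 = 13.4776 kJ/K
dS_surr = -4571.3750/560.2530 = -8.1595 kJ/K
dS_gen = 13.4776 - 8.1595 = 5.3182 kJ/K (irreversible)

dS_gen = 5.3182 kJ/K, irreversible


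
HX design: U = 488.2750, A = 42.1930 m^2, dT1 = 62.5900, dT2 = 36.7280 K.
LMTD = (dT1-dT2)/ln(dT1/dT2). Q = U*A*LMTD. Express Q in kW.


LMTD = 48.5156 K
Q = 488.2750 * 42.1930 * 48.5156 = 999507.1969 W = 999.5072 kW

999.5072 kW


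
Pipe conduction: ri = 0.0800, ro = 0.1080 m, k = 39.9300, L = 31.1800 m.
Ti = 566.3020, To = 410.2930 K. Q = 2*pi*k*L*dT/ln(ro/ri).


dT = 156.0090 K
ln(ro/ri) = 0.3001
Q = 2*pi*39.9300*31.1800*156.0090 / 0.3001 = 4066607.9101 W

4066607.9101 W


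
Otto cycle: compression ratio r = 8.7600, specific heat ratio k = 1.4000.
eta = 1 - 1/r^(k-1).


r^(k-1) = 2.3823
eta = 1 - 1/2.3823 = 0.5802 = 58.0243%

58.0243%


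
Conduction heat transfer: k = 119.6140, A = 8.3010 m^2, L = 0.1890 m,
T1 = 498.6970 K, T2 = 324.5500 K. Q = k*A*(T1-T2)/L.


dT = 174.1470 K
Q = 119.6140 * 8.3010 * 174.1470 / 0.1890 = 914885.2395 W

914885.2395 W


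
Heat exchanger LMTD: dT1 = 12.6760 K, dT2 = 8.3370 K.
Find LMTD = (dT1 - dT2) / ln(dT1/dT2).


dT1/dT2 = 1.5205
ln(dT1/dT2) = 0.4190
LMTD = 4.3390 / 0.4190 = 10.3554 K

10.3554 K


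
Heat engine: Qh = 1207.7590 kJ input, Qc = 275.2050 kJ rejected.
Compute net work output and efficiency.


W = 1207.7590 - 275.2050 = 932.5540 kJ
eta = 932.5540 / 1207.7590 = 0.7721 = 77.2136%

W = 932.5540 kJ, eta = 77.2136%


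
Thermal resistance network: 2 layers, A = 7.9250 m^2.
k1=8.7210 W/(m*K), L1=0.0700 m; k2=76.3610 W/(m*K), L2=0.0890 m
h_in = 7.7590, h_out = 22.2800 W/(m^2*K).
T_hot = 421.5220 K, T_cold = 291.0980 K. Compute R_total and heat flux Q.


R_conv_in = 1/(7.7590*7.9250) = 0.0163
R_1 = 0.0700/(8.7210*7.9250) = 0.0010
R_2 = 0.0890/(76.3610*7.9250) = 0.0001
R_conv_out = 1/(22.2800*7.9250) = 0.0057
R_total = 0.0231 K/W
Q = 130.4240 / 0.0231 = 5649.4394 W

R_total = 0.0231 K/W, Q = 5649.4394 W


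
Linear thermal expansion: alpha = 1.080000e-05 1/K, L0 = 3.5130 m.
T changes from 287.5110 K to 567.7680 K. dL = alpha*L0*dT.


dT = 280.2570 K
dL = 1.080000e-05 * 3.5130 * 280.2570 = 0.010633 m
L_final = 3.523633 m

dL = 0.010633 m


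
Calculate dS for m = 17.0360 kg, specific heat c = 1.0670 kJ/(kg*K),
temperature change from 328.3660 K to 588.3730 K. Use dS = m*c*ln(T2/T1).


T2/T1 = 1.7918
ln(T2/T1) = 0.5832
dS = 17.0360 * 1.0670 * 0.5832 = 10.6017 kJ/K

10.6017 kJ/K


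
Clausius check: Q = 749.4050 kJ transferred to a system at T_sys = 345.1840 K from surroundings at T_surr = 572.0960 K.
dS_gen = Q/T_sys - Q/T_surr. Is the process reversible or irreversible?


dS_sys = 749.4050/345.1840 = 2.1710 kJ/K
dS_surr = -749.4050/572.0960 = -1.3099 kJ/K
dS_gen = 2.1710 - 1.3099 = 0.8611 kJ/K (irreversible)

dS_gen = 0.8611 kJ/K, irreversible


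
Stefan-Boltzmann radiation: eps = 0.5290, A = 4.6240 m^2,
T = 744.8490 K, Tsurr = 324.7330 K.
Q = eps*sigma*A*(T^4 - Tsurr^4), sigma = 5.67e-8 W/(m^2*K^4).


T^4 = 3.0780e+11
Tsurr^4 = 1.1120e+10
Q = 0.5290 * 5.67e-8 * 4.6240 * 2.9668e+11 = 41148.0535 W

41148.0535 W


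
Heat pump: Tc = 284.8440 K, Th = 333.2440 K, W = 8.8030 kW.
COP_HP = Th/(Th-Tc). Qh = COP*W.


COP = 333.2440 / 48.4000 = 6.8852
Qh = 6.8852 * 8.8030 = 60.6105 kW

COP = 6.8852, Qh = 60.6105 kW


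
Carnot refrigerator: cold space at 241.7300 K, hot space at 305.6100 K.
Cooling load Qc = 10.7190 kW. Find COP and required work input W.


COP = 241.7300 / 63.8800 = 3.7841
W = 10.7190 / 3.7841 = 2.8326 kW

COP = 3.7841, W = 2.8326 kW


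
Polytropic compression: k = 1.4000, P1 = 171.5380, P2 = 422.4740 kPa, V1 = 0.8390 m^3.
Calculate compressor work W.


(k-1)/k = 0.2857
(P2/P1)^exp = 1.2937
W = 3.5000 * 171.5380 * 0.8390 * (1.2937 - 1) = 147.9524 kJ

147.9524 kJ


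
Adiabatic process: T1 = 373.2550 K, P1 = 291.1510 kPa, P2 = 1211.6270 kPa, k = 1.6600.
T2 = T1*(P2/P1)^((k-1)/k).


(k-1)/k = 0.3976
(P2/P1)^exp = 1.7628
T2 = 373.2550 * 1.7628 = 657.9816 K

657.9816 K


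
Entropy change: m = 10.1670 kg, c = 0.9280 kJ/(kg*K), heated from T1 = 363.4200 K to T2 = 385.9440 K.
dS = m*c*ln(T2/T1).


T2/T1 = 1.0620
ln(T2/T1) = 0.0601
dS = 10.1670 * 0.9280 * 0.0601 = 0.5674 kJ/K

0.5674 kJ/K


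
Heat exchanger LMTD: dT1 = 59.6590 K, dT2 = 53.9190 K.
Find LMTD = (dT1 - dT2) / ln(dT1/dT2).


dT1/dT2 = 1.1065
ln(dT1/dT2) = 0.1012
LMTD = 5.7400 / 0.1012 = 56.7406 K

56.7406 K


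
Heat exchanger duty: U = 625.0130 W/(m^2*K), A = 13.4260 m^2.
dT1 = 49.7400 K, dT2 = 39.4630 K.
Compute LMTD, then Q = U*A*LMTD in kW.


LMTD = 44.4035 K
Q = 625.0130 * 13.4260 * 44.4035 = 372608.3056 W = 372.6083 kW

372.6083 kW


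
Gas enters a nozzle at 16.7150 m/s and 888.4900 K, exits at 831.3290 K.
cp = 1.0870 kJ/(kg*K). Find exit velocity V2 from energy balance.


dT = 57.1610 K
2*cp*1000*dT = 124268.0140
V1^2 = 279.3912
V2 = sqrt(124547.4052) = 352.9127 m/s

352.9127 m/s


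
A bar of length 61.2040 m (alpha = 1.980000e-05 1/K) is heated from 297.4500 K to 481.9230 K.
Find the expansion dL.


dT = 184.4730 K
dL = 1.980000e-05 * 61.2040 * 184.4730 = 0.223552 m
L_final = 61.427552 m

dL = 0.223552 m


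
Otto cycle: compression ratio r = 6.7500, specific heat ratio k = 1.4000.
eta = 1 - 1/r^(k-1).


r^(k-1) = 2.1465
eta = 1 - 1/2.1465 = 0.5341 = 53.4115%

53.4115%


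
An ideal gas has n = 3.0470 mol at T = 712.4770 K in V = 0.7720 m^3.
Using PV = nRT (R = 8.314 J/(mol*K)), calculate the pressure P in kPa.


P = nRT/V = 3.0470 * 8.314 * 712.4770 / 0.7720
= 18049.0074 / 0.7720 = 23379.5433 Pa = 23.3795 kPa

23.3795 kPa


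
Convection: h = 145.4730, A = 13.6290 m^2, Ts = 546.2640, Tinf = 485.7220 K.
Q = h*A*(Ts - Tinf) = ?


dT = 60.5420 K
Q = 145.4730 * 13.6290 * 60.5420 = 120033.6881 W

120033.6881 W


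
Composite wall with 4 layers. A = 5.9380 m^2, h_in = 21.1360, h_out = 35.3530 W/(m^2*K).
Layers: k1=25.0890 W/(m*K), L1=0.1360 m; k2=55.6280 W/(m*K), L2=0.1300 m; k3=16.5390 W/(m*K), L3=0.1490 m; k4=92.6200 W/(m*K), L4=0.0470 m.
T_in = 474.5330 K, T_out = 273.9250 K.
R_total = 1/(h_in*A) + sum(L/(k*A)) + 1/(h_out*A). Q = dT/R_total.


R_conv_in = 1/(21.1360*5.9380) = 0.0080
R_1 = 0.1360/(25.0890*5.9380) = 0.0009
R_2 = 0.1300/(55.6280*5.9380) = 0.0004
R_3 = 0.1490/(16.5390*5.9380) = 0.0015
R_4 = 0.0470/(92.6200*5.9380) = 8.5458e-05
R_conv_out = 1/(35.3530*5.9380) = 0.0048
R_total = 0.0156 K/W
Q = 200.6080 / 0.0156 = 12826.2424 W

R_total = 0.0156 K/W, Q = 12826.2424 W


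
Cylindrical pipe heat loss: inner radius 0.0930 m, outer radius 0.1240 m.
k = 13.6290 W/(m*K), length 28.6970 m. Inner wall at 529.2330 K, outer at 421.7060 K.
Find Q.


dT = 107.5270 K
ln(ro/ri) = 0.2877
Q = 2*pi*13.6290*28.6970*107.5270 / 0.2877 = 918512.5362 W

918512.5362 W


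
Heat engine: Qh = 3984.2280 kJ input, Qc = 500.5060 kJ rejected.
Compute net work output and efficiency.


W = 3984.2280 - 500.5060 = 3483.7220 kJ
eta = 3483.7220 / 3984.2280 = 0.8744 = 87.4378%

W = 3483.7220 kJ, eta = 87.4378%


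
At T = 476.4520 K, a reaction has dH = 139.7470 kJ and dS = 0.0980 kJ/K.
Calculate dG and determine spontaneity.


T*dS = 476.4520 * 0.0980 = 46.6923 kJ
dG = 139.7470 - 46.6923 = 93.0547 kJ (non-spontaneous)

dG = 93.0547 kJ, non-spontaneous


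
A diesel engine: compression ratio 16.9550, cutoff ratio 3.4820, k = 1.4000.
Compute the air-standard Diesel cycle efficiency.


r^(k-1) = 3.1026
rc^k = 5.7354
eta = 0.5608 = 56.0758%

56.0758%


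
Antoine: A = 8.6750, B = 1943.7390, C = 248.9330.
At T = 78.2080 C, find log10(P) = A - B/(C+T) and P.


C+T = 327.1410
B/(C+T) = 5.9416
log10(P) = 8.6750 - 5.9416 = 2.7334
P = 10^2.7334 = 541.2601 mmHg

541.2601 mmHg


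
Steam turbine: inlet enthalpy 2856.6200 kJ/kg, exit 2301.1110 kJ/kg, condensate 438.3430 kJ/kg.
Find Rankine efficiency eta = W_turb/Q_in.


W = 555.5090 kJ/kg
Q_in = 2418.2770 kJ/kg
eta = 0.2297 = 22.9713%

eta = 22.9713%


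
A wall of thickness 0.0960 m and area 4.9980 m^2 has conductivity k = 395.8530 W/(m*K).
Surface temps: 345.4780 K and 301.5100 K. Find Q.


dT = 43.9680 K
Q = 395.8530 * 4.9980 * 43.9680 / 0.0960 = 906140.7687 W

906140.7687 W
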